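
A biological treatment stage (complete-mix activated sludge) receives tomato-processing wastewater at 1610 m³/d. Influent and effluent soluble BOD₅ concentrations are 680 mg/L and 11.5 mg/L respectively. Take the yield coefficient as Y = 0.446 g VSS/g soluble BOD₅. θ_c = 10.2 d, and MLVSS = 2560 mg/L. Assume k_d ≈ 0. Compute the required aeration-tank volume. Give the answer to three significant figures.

V ≈ 1910 m³

Biomass mass balance (decay neglected): V·X = Y·Q·(S₀ − S)·θ_c, so V = 0.446 × 1610 × (680 − 11.5) × 10.2 / 2560 = 1913 m³.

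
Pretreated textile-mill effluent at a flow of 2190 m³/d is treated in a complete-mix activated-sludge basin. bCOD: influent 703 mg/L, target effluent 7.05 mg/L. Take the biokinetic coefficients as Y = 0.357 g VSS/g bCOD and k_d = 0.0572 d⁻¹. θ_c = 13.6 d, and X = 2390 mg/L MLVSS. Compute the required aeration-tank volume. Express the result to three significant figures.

V ≈ 1740 m³

From the SRT design equation V = Y Q (S₀−S) θ_c / [X (1 + k_d θ_c)] = 0.357 × 2190 × (703 − 7.05) × 13.6 / [2390 × (1 + 0.0572 × 13.6)] = 7.4×10^6 / 4249 = 1741 m³.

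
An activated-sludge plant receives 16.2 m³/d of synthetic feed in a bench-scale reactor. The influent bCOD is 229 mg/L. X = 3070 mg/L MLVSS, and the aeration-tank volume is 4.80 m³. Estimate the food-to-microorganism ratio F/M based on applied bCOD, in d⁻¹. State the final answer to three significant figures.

F/M = applied load / biomass = Q·S₀/(V·X) = 16.2 × 229 / (4.800 × 3070) = 0.2518 d⁻¹.

F/M ≈ 0.252 d⁻¹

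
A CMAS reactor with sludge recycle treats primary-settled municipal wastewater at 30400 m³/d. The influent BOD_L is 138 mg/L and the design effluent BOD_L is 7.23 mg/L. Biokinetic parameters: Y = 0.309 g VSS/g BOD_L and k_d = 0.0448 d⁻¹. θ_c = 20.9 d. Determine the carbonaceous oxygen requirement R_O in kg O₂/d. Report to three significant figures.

R_O ≈ 3070 kg O₂/d

Y_obs = Y / (1 + k_d θ_c) = 0.309 / (1 + 0.0448 × 20.9) = 0.309 / 1.936 = 0.1596.
ΔS = 138 − 7.23 = 130.8 mg/L, so the substrate removal rate is 30400 × 130.8/1000 = 3975 kg BOD_L/d.
P_X = Y_obs·Q·(S₀ − S) = 0.1596 × 3975 = 634.4 kg VSS/d.
R_O = Q·ΔS − 1.42 P_X = 3975 − 900.8 = 3075 kg O₂/d.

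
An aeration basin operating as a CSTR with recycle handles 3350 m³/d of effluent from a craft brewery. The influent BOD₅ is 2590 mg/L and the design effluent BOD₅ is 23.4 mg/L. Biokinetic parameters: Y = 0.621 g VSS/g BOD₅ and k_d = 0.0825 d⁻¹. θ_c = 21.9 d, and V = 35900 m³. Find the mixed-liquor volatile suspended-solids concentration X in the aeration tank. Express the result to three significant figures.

X ≈ 1160 mg/L

Solving the biomass balance for X: X = Y Q (S₀−S) θ_c / [V (1+k_d θ_c)] = 0.621 × 3350 × (2590 − 23.4) × 21.9 / [35900 × (1 + 0.0825 × 21.9)] = 1160 mg/L.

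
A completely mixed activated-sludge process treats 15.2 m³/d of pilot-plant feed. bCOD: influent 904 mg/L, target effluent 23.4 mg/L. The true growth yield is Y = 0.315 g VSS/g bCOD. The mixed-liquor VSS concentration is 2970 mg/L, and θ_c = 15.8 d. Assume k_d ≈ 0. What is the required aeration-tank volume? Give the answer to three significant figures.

V ≈ 22.4 m³

V·X = Y·Q·ΔS·θ_c gives V = 0.315 × 15.2 × (904 − 23.4) × 15.8 / 2970 = 22.43 m³.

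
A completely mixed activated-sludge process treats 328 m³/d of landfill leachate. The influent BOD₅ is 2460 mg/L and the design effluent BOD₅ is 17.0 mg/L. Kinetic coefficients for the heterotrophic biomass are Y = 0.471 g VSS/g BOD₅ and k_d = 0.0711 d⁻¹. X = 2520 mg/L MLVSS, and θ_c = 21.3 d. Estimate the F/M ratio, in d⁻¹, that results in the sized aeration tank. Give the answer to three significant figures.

Steady-state biomass mass balance: V·X·(1 + k_d·θ_c) = Y·Q·(S₀ − S)·θ_c, so V = 0.471 × 328 × (2460 − 17.0) × 21.3 / [2520 × (1 + 0.0711 × 21.3)] = 8.04×10^6 / 6336 = 1269 m³.
F/M = Q·S₀ / (V·X) = 328 × 2460 / (1269 × 2520) = 0.2524 g BOD₅·(g VSS·d)⁻¹.

F/M ≈ 0.252 d⁻¹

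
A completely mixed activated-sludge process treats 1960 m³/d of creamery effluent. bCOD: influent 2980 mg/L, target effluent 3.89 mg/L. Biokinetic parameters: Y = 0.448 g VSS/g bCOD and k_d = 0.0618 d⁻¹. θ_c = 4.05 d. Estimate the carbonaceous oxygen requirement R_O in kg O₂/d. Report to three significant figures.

R_O ≈ 2870 kg O₂/d

The observed yield is Y_obs = Y/(1 + k_d·θ_c) = 0.448 / (1 + 0.0618 × 4.05) = 0.448 / 1.250 = 0.3583 g VSS per g bCOD removed.
Mass of bCOD removed per day: Q(S₀ − S) = 1960 × 2976 g/m³ = 5833 kg/d.
P_X = Y_obs·Q·(S₀ − S) = 0.3583 × 5833 = 2090 kg VSS/d.
R_O = Q·ΔS − 1.42 P_X = 5833 − 2968 = 2865 kg O₂/d.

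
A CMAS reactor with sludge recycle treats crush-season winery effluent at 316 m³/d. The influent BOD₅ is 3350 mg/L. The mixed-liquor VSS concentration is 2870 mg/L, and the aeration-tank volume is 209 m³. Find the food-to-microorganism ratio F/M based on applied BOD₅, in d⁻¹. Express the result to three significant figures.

Food-to-microorganism ratio F/M = Q S₀ / (V X) = 316 × 3350 / (209.0 × 2870) = 1.765 d⁻¹.

F/M ≈ 1.76 d⁻¹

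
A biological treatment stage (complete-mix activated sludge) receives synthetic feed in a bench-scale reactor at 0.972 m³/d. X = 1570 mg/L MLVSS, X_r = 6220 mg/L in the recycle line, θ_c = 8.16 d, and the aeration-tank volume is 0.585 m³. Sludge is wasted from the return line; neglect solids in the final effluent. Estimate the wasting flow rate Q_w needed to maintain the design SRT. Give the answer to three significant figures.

θ_c = V·X/(Q_w·X_r) when wasting from the recycle, so Q_w = V·X/(θ_c·X_r) = 0.5850 × 1570 / (8.16 × 6220) = 0.01810 m³/d.

Q_w ≈ 0.0181 m³/d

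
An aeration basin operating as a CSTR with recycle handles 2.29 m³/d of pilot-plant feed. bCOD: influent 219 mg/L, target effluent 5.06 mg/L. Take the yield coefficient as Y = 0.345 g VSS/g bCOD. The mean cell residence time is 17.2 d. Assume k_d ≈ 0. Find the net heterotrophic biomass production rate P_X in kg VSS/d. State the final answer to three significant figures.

No decay correction is needed, so Y_obs = Y = 0.345.
Substrate removed = Q·(S₀ − S) = 2.29 m³/d × (219 − 5.06) g/m³ = 4.9×10^2 g/d = 0.4899 kg/d.
P_X = Y_obs · Q(S₀ − S) = 0.3450 × 0.4899 = 0.1690 kg VSS/d.

P_X ≈ 0.169 kg VSS/d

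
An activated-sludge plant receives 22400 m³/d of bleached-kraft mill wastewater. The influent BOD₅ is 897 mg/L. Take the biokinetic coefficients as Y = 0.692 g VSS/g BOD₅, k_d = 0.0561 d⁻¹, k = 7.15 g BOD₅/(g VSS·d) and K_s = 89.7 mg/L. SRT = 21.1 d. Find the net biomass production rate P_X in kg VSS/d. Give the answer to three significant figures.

Effluent substrate depends only on kinetics and SRT: S = K_s(1 + k_d θ_c) / [θ_c(Yk − k_d) − 1] = 89.7 × (1 + 0.0561 × 21.1) / [21.1 × (0.692 × 7.15 − 0.0561) − 1] = 195.9 / 102.2 = 1.916 mg/L.
Y_obs = Y / (1 + k_d θ_c) = 0.692 / (1 + 0.0561 × 21.1) = 0.692 / 2.184 = 0.3169.
Substrate removed = Q·(S₀ − S) = 22400 m³/d × (897 − 1.92) g/m³ = 2×10^7 g/d = 20050 kg/d.
P_X = Y_obs · Q(S₀ − S) = 0.3169 × 20050 = 6354 kg VSS/d.

P_X ≈ 6350 kg VSS/d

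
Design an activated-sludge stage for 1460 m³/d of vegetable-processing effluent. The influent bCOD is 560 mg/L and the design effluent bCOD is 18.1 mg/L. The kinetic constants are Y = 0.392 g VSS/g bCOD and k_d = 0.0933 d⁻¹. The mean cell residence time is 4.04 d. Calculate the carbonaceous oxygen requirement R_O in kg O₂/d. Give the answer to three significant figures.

Observed yield with endogenous decay: Y_obs = Y / (1 + k_d·θ_c) = 0.392 / (1 + 0.0933 × 4.04) = 0.392 / 1.377 = 0.2847 g VSS/g bCOD.
Mass of bCOD removed per day: Q(S₀ − S) = 1460 × 541.9 g/m³ = 791.2 kg/d.
P_X = Y_obs·Q·(S₀ − S) = 0.2847 × 791.2 = 225.2 kg VSS/d.
R_O = Q·ΔS − 1.42 P_X = 791.2 − 319.8 = 471.3 kg O₂/d.

R_O ≈ 471 kg O₂/d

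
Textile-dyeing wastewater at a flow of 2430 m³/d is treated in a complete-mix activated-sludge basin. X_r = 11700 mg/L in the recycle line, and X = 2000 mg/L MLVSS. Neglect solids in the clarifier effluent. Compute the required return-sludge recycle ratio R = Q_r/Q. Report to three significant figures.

R ≈ 0.206

R = Q_r/Q = X/(X_r − X) = 2000 / (11700 − 2000) = 0.2062.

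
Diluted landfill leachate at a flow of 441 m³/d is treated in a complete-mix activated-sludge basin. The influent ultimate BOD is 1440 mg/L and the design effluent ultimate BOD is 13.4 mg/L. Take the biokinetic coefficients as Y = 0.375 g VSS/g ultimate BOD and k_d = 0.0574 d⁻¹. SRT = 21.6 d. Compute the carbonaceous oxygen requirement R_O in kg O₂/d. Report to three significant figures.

Observed yield with endogenous decay: Y_obs = Y / (1 + k_d·θ_c) = 0.375 / (1 + 0.0574 × 21.6) = 0.375 / 2.240 = 0.1674 g VSS/g ultimate BOD.
ΔS = 1440 − 13.4 = 1427 mg/L, so the substrate removal rate is 441 × 1427/1000 = 629.1 kg ultimate BOD/d.
Net sludge production P_X = 0.1674 × 629.1 = 105.3 kg VSS/d.
R_O = Q·ΔS − 1.42 P_X = 629.1 − 149.6 = 479.6 kg O₂/d.

R_O ≈ 480 kg O₂/d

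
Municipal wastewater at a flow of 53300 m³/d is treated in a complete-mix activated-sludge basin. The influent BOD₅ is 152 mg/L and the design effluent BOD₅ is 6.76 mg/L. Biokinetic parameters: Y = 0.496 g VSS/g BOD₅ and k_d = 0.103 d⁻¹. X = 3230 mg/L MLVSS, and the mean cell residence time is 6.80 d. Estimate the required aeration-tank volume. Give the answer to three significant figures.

Rearranging the biomass balance for a CMAS with decay, V = Y·Q·ΔS·θ_c / [X·(1+k_d θ_c)] = 0.496 × 53300 × (152 − 6.76) × 6.80 / [3230 × (1 + 0.103 × 6.80)] = 2.61×10^7 / 5492 = 4754 m³.

V ≈ 4750 m³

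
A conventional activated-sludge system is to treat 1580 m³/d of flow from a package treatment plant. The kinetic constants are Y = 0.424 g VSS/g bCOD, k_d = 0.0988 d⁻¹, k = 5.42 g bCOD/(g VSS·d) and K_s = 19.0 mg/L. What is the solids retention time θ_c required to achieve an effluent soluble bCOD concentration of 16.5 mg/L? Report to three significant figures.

Specific growth rate at S = 16.5 mg/L: μ = YkS/(K_s+S) = 0.424·5.42·16.5/(19.0+16.5) = 1.068 d⁻¹.
Then 1/θ_c = μ − k_d = 1.068 − 0.0988 = 0.9693 d⁻¹, giving θ_c = 1.032 d.

θ_c ≈ 1.03 d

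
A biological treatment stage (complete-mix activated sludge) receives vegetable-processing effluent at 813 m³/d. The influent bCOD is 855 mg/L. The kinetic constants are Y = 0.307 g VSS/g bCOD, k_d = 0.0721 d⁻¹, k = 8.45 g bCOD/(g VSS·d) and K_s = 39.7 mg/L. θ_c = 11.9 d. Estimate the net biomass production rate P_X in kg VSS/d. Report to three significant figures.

For a completely mixed reactor with recycle the Lawrence–McCarty relation gives S = K_s·(1 + k_d·θ_c) / [θ_c·(Y·k − k_d) − 1] = 39.7 × (1 + 0.0721 × 11.9) / [11.9 × (0.307 × 8.45 − 0.0721) − 1] = 73.76 / 29.01 = 2.542 mg/L.
The observed yield is Y_obs = Y/(1 + k_d·θ_c) = 0.307 / (1 + 0.0721 × 11.9) = 0.307 / 1.858 = 0.1652 g VSS per g bCOD removed.
Mass of bCOD removed per day: Q(S₀ − S) = 813 × 852.5 g/m³ = 693.0 kg/d.
Biomass produced: P_X = Y_obs·Q·ΔS = 0.1652 × 693.0 ≈ 114.5 kg VSS/d.

P_X ≈ 115 kg VSS/d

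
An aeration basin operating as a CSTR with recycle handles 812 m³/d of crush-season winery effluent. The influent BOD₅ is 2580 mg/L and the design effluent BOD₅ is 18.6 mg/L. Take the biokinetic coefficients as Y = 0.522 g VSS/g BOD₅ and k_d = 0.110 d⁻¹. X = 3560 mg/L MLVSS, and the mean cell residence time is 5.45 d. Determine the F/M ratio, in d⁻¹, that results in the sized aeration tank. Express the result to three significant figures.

F/M ≈ 0.566 d⁻¹

Rearranging the biomass balance for a CMAS with decay, V = Y·Q·ΔS·θ_c / [X·(1+k_d θ_c)] = 0.522 × 812 × (2580 − 18.6) × 5.45 / [3560 × (1 + 0.110 × 5.45)] = 5.92×10^6 / 5694 = 1039 m³.
F/M = Q·S₀ / (V·X) = 812 × 2580 / (1039 × 3560) = 0.5663 g BOD₅·(g VSS·d)⁻¹.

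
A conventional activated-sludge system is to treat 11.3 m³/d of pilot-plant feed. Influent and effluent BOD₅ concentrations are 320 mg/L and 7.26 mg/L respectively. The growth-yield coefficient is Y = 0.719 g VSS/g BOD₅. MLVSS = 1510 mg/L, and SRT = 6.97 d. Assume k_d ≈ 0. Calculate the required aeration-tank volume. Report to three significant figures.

V ≈ 11.7 m³

With k_d = 0 the design equation reduces to V = Y Q (S₀−S) θ_c / X = 0.719 × 11.3 × (320 − 7.26) × 6.97 / 1510 = 11.73 m³.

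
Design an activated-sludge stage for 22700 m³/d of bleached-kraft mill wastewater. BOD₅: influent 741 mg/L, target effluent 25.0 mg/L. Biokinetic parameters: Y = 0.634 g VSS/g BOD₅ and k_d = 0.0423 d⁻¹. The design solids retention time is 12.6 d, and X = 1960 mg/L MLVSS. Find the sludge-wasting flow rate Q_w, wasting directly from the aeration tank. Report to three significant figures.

Q_w ≈ 3430 m³/d

From the SRT design equation V = Y Q (S₀−S) θ_c / [X (1 + k_d θ_c)] = 0.634 × 22700 × (741 − 25.0) × 12.6 / [1960 × (1 + 0.0423 × 12.6)] = 1.3×10^8 / 3005 = 43212 m³.
For wasting at MLVSS concentration, Q_w = V/θ_c = 43212/12.6 = 3430 m³/d.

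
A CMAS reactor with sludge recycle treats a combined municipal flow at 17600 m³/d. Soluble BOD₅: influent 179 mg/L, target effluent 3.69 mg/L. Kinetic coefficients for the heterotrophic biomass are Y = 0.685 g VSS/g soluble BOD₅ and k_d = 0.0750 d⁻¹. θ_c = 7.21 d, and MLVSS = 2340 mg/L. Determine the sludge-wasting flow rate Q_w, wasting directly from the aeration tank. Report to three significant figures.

From the SRT design equation V = Y Q (S₀−S) θ_c / [X (1 + k_d θ_c)] = 0.685 × 17600 × (179 − 3.69) × 7.21 / [2340 × (1 + 0.0750 × 7.21)] = 1.52×10^7 / 3605 = 4227 m³.
With mixed-liquor wasting, θ_c = V/Q_w, so Q_w = V/θ_c = 4227/7.21 = 586.2 m³/d.

Q_w ≈ 586 m³/d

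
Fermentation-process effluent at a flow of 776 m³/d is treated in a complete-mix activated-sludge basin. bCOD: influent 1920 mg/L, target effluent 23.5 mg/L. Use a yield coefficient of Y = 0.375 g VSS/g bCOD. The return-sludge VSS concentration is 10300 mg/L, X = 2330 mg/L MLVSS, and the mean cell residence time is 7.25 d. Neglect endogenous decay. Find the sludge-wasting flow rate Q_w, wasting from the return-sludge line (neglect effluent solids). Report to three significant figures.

V·X = Y·Q·ΔS·θ_c gives V = 0.375 × 776 × (1920 − 23.5) × 7.25 / 2330 = 1717 m³.
Wasting from the return line (neglecting effluent solids): Q_w = V·X / (θ_c·X_r) = 1717 × 2330 / (7.25 × 10300) = 53.58 m³/d.

Q_w ≈ 53.6 m³/d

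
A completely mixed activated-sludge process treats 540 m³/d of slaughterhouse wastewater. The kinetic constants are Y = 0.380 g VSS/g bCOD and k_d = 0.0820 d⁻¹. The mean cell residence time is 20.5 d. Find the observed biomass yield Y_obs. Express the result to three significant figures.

Y_obs = Y / (1 + k_d θ_c) = 0.380 / (1 + 0.0820 × 20.5) = 0.380 / 2.681 = 0.1417.

Y_obs ≈ 0.142 g VSS/g bCOD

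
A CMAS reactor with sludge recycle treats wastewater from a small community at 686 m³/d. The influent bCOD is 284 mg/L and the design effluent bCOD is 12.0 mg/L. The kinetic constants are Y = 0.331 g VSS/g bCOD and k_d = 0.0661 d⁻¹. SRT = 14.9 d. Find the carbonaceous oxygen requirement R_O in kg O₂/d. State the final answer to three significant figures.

R_O ≈ 142 kg O₂/d

Y_obs = Y / (1 + k_d θ_c) = 0.331 / (1 + 0.0661 × 14.9) = 0.331 / 1.985 = 0.1668.
ΔS = 284 − 12.0 = 272.0 mg/L, so the substrate removal rate is 686 × 272.0/1000 = 186.6 kg bCOD/d.
Biomass synthesised: P_X = Y_obs × 186.6 = 31.12 kg VSS/d.
Carbonaceous O₂ demand = substrate oxidised − cell-mass equivalent = 186.6 − 1.42 × 31.12 = 142.4 kg O₂/d.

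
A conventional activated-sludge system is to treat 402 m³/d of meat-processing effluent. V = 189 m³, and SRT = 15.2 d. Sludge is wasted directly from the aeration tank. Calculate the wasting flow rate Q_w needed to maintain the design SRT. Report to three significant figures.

With mixed-liquor wasting, θ_c = V/Q_w, so Q_w = V/θ_c = 189.0/15.2 = 12.43 m³/d.

Q_w ≈ 12.4 m³/d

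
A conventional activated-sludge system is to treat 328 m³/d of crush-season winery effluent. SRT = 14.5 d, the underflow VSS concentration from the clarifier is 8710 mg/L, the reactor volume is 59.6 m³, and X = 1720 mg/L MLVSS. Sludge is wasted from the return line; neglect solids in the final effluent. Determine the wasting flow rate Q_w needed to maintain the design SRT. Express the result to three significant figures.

θ_c = V·X/(Q_w·X_r) when wasting from the recycle, so Q_w = V·X/(θ_c·X_r) = 59.60 × 1720 / (14.5 × 8710) = 0.8117 m³/d.

Q_w ≈ 0.812 m³/d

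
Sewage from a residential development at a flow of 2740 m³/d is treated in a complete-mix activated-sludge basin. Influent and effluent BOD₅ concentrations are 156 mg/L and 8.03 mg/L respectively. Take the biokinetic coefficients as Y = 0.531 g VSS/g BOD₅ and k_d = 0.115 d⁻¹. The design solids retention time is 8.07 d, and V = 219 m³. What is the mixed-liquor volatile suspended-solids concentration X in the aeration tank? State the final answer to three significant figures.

From V·X·(1 + k_d·θ_c) = Y·Q·(S₀ − S)·θ_c: X = 0.531 × 2740 × (156 − 8.03) × 8.07 / [219 × (1 + 0.115 × 8.07)] = 4115 mg/L.

X ≈ 4110 mg/L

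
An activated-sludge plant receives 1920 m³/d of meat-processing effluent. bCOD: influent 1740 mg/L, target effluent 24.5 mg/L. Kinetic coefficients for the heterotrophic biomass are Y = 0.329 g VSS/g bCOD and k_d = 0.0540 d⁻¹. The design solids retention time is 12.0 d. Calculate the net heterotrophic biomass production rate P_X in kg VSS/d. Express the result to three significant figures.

P_X ≈ 658 kg VSS/d

Y_obs = Y / (1 + k_d θ_c) = 0.329 / (1 + 0.0540 × 12.0) = 0.329 / 1.648 = 0.1996.
Mass of bCOD removed per day: Q(S₀ − S) = 1920 × 1716 g/m³ = 3294 kg/d.
Net biomass production P_X = Y_obs × Q·(S₀ − S) = 0.1996 × 3294 = 657.6 kg VSS/d.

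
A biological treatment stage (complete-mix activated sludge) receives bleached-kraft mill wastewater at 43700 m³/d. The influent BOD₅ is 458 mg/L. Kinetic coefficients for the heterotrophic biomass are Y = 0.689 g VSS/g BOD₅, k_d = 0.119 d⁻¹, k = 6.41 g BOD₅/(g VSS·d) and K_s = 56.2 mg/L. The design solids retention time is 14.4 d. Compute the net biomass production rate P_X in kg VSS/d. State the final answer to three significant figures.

From the Monod/SRT balance for a CMAS, S = K_s·(1+k_d θ_c)/[θ_c·(Y k − k_d) − 1] = 56.2 × (1 + 0.119 × 14.4) / [14.4 × (0.689 × 6.41 − 0.119) − 1] = 152.5 / 60.88 = 2.505 mg/L.
The observed yield is Y_obs = Y/(1 + k_d·θ_c) = 0.689 / (1 + 0.119 × 14.4) = 0.689 / 2.714 = 0.2539 g VSS per g BOD₅ removed.
Substrate removed = Q·(S₀ − S) = 43700 m³/d × (458 − 2.50) g/m³ = 1.99×10^7 g/d = 19905 kg/d.
So the net sludge growth is P_X = 0.2539 × 19905 = 5054 kg VSS/d.

P_X ≈ 5050 kg VSS/d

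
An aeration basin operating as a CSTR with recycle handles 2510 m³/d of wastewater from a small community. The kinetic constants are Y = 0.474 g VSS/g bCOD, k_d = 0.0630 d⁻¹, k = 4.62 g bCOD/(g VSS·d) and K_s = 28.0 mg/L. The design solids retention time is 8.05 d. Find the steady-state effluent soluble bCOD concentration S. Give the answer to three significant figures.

S ≈ 2.62 mg/L

Effluent substrate depends only on kinetics and SRT: S = K_s(1 + k_d θ_c) / [θ_c(Yk − k_d) − 1] = 28.0 × (1 + 0.0630 × 8.05) / [8.05 × (0.474 × 4.62 − 0.0630) − 1] = 42.20 / 16.12 = 2.618 mg/L.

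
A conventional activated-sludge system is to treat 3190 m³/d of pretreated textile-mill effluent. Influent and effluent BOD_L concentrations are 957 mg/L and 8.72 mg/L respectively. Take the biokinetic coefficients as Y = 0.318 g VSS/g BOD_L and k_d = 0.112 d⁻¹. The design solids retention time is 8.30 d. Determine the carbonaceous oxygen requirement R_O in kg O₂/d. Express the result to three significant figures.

Correct the yield for decay: Y_obs = Y/(1 + k_d θ_c) = 0.318 / (1 + 0.112 × 8.30) = 0.318 / 1.930 = 0.1648.
Mass of BOD_L removed per day: Q(S₀ − S) = 3190 × 948.3 g/m³ = 3025 kg/d.
Net sludge production P_X = 0.1648 × 3025 = 498.5 kg VSS/d.
R_O = Q·ΔS − 1.42 P_X = 3025 − 707.9 = 2317 kg O₂/d.

R_O ≈ 2320 kg O₂/d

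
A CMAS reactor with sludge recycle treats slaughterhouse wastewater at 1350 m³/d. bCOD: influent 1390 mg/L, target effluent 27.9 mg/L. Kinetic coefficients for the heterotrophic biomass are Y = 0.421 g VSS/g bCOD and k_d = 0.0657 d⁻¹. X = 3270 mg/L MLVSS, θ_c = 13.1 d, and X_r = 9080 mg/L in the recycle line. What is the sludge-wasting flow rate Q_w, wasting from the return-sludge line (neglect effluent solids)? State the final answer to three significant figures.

From the SRT design equation V = Y Q (S₀−S) θ_c / [X (1 + k_d θ_c)] = 0.421 × 1350 × (1390 − 27.9) × 13.1 / [3270 × (1 + 0.0657 × 13.1)] = 1.01×10^7 / 6084 = 1667 m³.
Q_w = (V·X)/(θ_c X_r) = 1667 × 3270 / (13.1 × 9080) = 45.82 m³/d.

Q_w ≈ 45.8 m³/d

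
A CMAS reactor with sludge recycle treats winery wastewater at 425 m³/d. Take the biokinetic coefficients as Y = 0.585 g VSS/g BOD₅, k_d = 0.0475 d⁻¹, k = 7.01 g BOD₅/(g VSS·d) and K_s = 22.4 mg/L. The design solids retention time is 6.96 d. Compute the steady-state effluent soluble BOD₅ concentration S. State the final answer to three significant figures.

From the Monod/SRT balance for a CMAS, S = K_s·(1+k_d θ_c)/[θ_c·(Y k − k_d) − 1] = 22.4 × (1 + 0.0475 × 6.96) / [6.96 × (0.585 × 7.01 − 0.0475) − 1] = 29.81 / 27.21 = 1.095 mg/L.

S ≈ 1.10 mg/L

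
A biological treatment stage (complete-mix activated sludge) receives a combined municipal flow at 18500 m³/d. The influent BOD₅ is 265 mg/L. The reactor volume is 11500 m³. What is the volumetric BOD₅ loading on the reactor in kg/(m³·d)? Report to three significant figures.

L_v ≈ 0.426 kg BOD₅/(m³·d)

L_v = Q S₀ / V = 18500 × 265 × 10⁻³ / 11500 = 0.4263 kg/(m³·d).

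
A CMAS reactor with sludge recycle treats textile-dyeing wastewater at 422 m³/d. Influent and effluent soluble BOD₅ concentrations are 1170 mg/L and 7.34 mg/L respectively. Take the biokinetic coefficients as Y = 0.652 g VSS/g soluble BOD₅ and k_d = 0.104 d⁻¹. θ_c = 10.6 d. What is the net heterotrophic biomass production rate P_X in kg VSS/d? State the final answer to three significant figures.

P_X ≈ 152 kg VSS/d

Observed yield with endogenous decay: Y_obs = Y / (1 + k_d·θ_c) = 0.652 / (1 + 0.104 × 10.6) = 0.652 / 2.102 = 0.3101 g VSS/g soluble BOD₅.
Substrate removed = Q·(S₀ − S) = 422 m³/d × (1170 − 7.34) g/m³ = 4.91×10^5 g/d = 490.6 kg/d.
P_X = Y_obs · Q(S₀ − S) = 0.3101 × 490.6 = 152.2 kg VSS/d.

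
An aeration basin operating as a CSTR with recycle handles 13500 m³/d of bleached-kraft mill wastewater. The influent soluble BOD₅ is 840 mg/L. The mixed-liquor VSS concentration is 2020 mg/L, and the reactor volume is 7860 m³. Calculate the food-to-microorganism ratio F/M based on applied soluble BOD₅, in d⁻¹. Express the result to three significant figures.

F/M = applied load / biomass = Q·S₀/(V·X) = 13500 × 840 / (7860 × 2020) = 0.7142 d⁻¹.

F/M ≈ 0.714 d⁻¹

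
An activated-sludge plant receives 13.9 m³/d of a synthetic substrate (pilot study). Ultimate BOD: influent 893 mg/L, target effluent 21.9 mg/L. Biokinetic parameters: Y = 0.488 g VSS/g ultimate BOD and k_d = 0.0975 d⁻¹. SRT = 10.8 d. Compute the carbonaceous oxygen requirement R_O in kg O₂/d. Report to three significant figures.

R_O ≈ 8.02 kg O₂/d

Y_obs = Y / (1 + k_d θ_c) = 0.488 / (1 + 0.0975 × 10.8) = 0.488 / 2.053 = 0.2377.
Q·(S₀ − S) = 13.9 × (893 − 21.9) × 10⁻³ = 12.11 kg/d removed.
Net sludge production P_X = 0.2377 × 12.11 = 2.878 kg VSS/d.
R_O = Q·ΔS − 1.42 P_X = 12.11 − 4.087 = 8.021 kg O₂/d.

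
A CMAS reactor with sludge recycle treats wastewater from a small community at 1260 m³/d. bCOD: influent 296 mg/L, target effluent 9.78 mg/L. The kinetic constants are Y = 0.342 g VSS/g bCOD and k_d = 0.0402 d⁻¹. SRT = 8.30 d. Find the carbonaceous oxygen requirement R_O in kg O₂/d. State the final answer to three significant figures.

Correct the yield for decay: Y_obs = Y/(1 + k_d θ_c) = 0.342 / (1 + 0.0402 × 8.30) = 0.342 / 1.334 = 0.2564.
ΔS = 296 − 9.78 = 286.2 mg/L, so the substrate removal rate is 1260 × 286.2/1000 = 360.6 kg bCOD/d.
Biomass synthesised: P_X = Y_obs × 360.6 = 92.48 kg VSS/d.
R_O = Q·ΔS − 1.42 P_X = 360.6 − 131.3 = 229.3 kg O₂/d.

R_O ≈ 229 kg O₂/d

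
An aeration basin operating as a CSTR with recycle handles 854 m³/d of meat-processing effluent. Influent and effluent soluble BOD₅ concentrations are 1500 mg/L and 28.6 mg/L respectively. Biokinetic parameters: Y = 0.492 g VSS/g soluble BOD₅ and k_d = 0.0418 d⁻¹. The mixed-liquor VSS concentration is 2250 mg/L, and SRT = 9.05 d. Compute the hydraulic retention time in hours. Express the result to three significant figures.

Steady-state biomass mass balance: V·X·(1 + k_d·θ_c) = Y·Q·(S₀ − S)·θ_c, so V = 0.492 × 854 × (1500 − 28.6) × 9.05 / [2250 × (1 + 0.0418 × 9.05)] = 5.6×10^6 / 3101 = 1804 m³.
HRT = V/Q = 1804 m³ / 854 m³·d⁻¹ = 2.113 d × 24 = 50.70 h.

τ ≈ 50.7 h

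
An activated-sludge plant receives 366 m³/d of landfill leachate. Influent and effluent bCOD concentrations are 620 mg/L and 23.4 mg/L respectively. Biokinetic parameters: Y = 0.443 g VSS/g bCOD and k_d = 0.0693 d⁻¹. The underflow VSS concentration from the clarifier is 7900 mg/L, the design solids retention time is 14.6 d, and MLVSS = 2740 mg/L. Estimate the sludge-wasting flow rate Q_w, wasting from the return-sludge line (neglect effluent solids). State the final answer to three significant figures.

From the SRT design equation V = Y Q (S₀−S) θ_c / [X (1 + k_d θ_c)] = 0.443 × 366 × (620 − 23.4) × 14.6 / [2740 × (1 + 0.0693 × 14.6)] = 1.41×10^6 / 5512 = 256.2 m³.
θ_c = V·X/(Q_w·X_r) when wasting from the recycle, so Q_w = V·X/(θ_c·X_r) = 256.2 × 2740 / (14.6 × 7900) = 6.086 m³/d.

Q_w ≈ 6.09 m³/d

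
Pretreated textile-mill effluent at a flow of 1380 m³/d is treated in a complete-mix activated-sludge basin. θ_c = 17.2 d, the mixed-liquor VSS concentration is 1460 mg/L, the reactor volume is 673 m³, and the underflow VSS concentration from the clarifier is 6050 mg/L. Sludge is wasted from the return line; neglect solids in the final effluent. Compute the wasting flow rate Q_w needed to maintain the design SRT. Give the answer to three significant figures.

Q_w ≈ 9.44 m³/d

Wasting from the return line (neglecting effluent solids): Q_w = V·X / (θ_c·X_r) = 673.0 × 1460 / (17.2 × 6050) = 9.442 m³/d.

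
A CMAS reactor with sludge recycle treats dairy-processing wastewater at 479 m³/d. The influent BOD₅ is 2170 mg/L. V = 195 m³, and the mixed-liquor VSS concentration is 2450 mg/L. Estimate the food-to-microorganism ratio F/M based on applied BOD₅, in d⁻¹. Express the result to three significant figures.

F/M ≈ 2.18 d⁻¹

F/M = Q·S₀ / (V·X) = 479 × 2170 / (195.0 × 2450) = 2.176 g BOD₅·(g VSS·d)⁻¹.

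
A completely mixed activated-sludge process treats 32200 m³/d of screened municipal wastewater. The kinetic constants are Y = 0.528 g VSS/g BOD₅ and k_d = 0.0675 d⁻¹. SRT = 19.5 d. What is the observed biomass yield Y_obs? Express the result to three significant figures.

Y_obs ≈ 0.228 g VSS/g BOD₅

Y_obs = Y / (1 + k_d θ_c) = 0.528 / (1 + 0.0675 × 19.5) = 0.528 / 2.316 = 0.2280.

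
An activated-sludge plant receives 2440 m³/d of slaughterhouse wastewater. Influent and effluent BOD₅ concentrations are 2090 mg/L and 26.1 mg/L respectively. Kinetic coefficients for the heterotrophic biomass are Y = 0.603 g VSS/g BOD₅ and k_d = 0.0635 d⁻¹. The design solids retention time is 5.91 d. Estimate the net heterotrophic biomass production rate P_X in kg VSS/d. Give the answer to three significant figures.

P_X ≈ 2210 kg VSS/d

Observed yield with endogenous decay: Y_obs = Y / (1 + k_d·θ_c) = 0.603 / (1 + 0.0635 × 5.91) = 0.603 / 1.375 = 0.4385 g VSS/g BOD₅.
ΔS = 2090 − 26.1 = 2064 mg/L, so the substrate removal rate is 2440 × 2064/1000 = 5036 kg BOD₅/d.
Net biomass production P_X = Y_obs × Q·(S₀ − S) = 0.4385 × 5036 = 2208 kg VSS/d.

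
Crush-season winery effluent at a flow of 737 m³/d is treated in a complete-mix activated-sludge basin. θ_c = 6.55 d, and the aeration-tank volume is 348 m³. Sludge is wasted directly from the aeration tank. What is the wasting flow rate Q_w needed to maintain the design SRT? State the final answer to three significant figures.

Q_w ≈ 53.1 m³/d

For wasting at MLVSS concentration, Q_w = V/θ_c = 348.0/6.55 = 53.13 m³/d.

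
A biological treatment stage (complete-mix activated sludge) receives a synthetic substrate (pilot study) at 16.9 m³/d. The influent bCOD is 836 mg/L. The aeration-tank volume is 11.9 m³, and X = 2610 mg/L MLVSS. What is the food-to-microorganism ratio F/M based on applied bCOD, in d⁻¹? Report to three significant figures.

F/M ≈ 0.455 d⁻¹

Food-to-microorganism ratio F/M = Q S₀ / (V X) = 16.9 × 836 / (11.90 × 2610) = 0.4549 d⁻¹.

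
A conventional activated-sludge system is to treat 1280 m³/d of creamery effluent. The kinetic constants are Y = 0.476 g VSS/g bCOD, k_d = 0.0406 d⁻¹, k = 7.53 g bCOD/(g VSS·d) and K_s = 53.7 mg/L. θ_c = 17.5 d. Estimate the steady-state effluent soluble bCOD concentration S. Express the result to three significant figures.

Effluent substrate depends only on kinetics and SRT: S = K_s(1 + k_d θ_c) / [θ_c(Yk − k_d) − 1] = 53.7 × (1 + 0.0406 × 17.5) / [17.5 × (0.476 × 7.53 − 0.0406) − 1] = 91.85 / 61.01 = 1.505 mg/L.

S ≈ 1.51 mg/L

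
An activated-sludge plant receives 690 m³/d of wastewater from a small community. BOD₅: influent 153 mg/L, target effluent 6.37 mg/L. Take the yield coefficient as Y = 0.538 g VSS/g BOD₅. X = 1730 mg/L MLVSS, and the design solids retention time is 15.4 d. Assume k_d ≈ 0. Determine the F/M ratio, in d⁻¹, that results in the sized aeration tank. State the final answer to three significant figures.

F/M ≈ 0.126 d⁻¹

Biomass mass balance (decay neglected): V·X = Y·Q·(S₀ − S)·θ_c, so V = 0.538 × 690 × (153 − 6.37) × 15.4 / 1730 = 484.5 m³.
Food-to-microorganism ratio F/M = Q S₀ / (V X) = 690 × 153 / (484.5 × 1730) = 0.1259 d⁻¹.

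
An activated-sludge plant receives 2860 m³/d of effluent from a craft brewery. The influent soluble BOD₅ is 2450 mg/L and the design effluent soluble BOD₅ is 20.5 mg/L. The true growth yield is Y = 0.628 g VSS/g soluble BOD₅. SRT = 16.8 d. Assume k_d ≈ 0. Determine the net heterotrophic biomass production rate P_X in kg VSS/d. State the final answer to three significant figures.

With endogenous decay neglected, the observed yield equals the true yield: Y_obs = Y = 0.628 g VSS/g soluble BOD₅.
Mass of soluble BOD₅ removed per day: Q(S₀ − S) = 2860 × 2430 g/m³ = 6948 kg/d.
So the net sludge growth is P_X = 0.6280 × 6948 = 4364 kg VSS/d.

P_X ≈ 4360 kg VSS/d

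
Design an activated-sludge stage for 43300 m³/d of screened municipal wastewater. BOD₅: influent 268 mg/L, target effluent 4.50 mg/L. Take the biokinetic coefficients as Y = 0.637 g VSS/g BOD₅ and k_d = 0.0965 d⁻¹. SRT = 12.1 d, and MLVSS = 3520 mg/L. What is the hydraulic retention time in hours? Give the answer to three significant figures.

τ ≈ 6.39 h

From the SRT design equation V = Y Q (S₀−S) θ_c / [X (1 + k_d θ_c)] = 0.637 × 43300 × (268 − 4.50) × 12.1 / [3520 × (1 + 0.0965 × 12.1)] = 8.79×10^7 / 7630 = 11526 m³.
τ = V/Q = 11526/43300 = 0.2662 d, or 6.388 h.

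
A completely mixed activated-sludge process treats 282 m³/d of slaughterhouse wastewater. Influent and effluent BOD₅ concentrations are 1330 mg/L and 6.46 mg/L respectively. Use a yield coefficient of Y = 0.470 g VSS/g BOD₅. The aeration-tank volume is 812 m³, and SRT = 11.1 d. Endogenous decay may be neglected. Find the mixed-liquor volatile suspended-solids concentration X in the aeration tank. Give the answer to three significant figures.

X ≈ 2400 mg/L

From V·X = Y·Q·(S₀ − S)·θ_c (decay neglected): X = 0.470 × 282 × (1330 − 6.46) × 11.1 / 812 = 2398 mg/L.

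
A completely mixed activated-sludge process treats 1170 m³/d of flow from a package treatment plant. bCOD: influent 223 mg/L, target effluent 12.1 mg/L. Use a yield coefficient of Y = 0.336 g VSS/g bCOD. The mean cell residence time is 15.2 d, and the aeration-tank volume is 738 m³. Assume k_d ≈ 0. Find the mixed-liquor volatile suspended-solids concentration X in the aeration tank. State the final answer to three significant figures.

X ≈ 1710 mg/L

X = Y·Q·ΔS·θ_c / V = 0.336 × 1170 × (223 − 12.1) × 15.2 / 738 = 1708 mg/L.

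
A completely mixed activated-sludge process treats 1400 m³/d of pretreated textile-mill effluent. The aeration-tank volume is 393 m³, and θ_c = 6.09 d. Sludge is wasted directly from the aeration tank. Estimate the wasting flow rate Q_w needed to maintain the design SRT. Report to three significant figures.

Wasting from the aeration tank: Q_w = V / θ_c = 393.0 / 6.09 = 64.53 m³/d.

Q_w ≈ 64.5 m³/d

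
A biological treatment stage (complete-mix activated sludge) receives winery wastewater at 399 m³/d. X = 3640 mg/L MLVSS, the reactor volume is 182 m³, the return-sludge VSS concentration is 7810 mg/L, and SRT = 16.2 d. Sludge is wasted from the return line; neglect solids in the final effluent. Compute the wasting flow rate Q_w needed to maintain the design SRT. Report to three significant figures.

Q_w ≈ 5.24 m³/d

Wasting from the return line (neglecting effluent solids): Q_w = V·X / (θ_c·X_r) = 182.0 × 3640 / (16.2 × 7810) = 5.236 m³/d.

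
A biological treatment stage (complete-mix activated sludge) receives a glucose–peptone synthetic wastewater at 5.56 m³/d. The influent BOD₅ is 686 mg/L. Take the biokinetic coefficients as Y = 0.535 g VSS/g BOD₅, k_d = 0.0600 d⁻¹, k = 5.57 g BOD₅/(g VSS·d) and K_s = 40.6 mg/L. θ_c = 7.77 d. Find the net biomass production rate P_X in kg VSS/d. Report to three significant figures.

P_X ≈ 1.39 kg VSS/d

Effluent substrate depends only on kinetics and SRT: S = K_s(1 + k_d θ_c) / [θ_c(Yk − k_d) − 1] = 40.6 × (1 + 0.0600 × 7.77) / [7.77 × (0.535 × 5.57 − 0.0600) − 1] = 59.53 / 21.69 = 2.745 mg/L.
Y_obs = Y / (1 + k_d θ_c) = 0.535 / (1 + 0.0600 × 7.77) = 0.535 / 1.466 = 0.3649.
Q·(S₀ − S) = 5.56 × (686 − 2.74) × 10⁻³ = 3.799 kg/d removed.
Net biomass production P_X = Y_obs × Q·(S₀ − S) = 0.3649 × 3.799 = 1.386 kg VSS/d.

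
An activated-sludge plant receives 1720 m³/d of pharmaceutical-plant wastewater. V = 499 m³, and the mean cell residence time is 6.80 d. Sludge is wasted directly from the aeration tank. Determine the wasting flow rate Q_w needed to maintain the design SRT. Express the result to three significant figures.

Wasting from the aeration tank: Q_w = V / θ_c = 499.0 / 6.80 = 73.38 m³/d.

Q_w ≈ 73.4 m³/d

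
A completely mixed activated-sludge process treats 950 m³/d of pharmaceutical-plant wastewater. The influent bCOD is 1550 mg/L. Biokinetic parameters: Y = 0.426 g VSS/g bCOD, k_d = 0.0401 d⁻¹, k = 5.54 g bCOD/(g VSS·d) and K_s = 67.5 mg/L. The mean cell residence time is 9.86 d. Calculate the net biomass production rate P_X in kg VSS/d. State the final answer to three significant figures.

P_X ≈ 448 kg VSS/d

For a completely mixed reactor with recycle the Lawrence–McCarty relation gives S = K_s·(1 + k_d·θ_c) / [θ_c·(Y·k − k_d) − 1] = 67.5 × (1 + 0.0401 × 9.86) / [9.86 × (0.426 × 5.54 − 0.0401) − 1] = 94.19 / 21.87 = 4.306 mg/L.
Correct the yield for decay: Y_obs = Y/(1 + k_d θ_c) = 0.426 / (1 + 0.0401 × 9.86) = 0.426 / 1.395 = 0.3053.
Substrate removed = Q·(S₀ − S) = 950 m³/d × (1550 − 4.31) g/m³ = 1.47×10^6 g/d = 1468 kg/d.
So the net sludge growth is P_X = 0.3053 × 1468 = 448.3 kg VSS/d.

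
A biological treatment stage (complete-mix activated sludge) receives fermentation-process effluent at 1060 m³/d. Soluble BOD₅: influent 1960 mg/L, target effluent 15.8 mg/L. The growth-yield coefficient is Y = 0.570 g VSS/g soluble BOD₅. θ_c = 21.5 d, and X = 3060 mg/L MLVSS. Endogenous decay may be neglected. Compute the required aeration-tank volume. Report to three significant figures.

With k_d = 0 the design equation reduces to V = Y Q (S₀−S) θ_c / X = 0.570 × 1060 × (1960 − 15.8) × 21.5 / 3060 = 8254 m³.

V ≈ 8250 m³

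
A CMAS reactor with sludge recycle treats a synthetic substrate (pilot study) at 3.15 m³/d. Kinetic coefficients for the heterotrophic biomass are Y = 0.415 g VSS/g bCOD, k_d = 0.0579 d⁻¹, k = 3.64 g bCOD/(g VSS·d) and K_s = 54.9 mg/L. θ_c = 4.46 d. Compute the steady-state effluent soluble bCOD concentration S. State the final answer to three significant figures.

Effluent substrate depends only on kinetics and SRT: S = K_s(1 + k_d θ_c) / [θ_c(Yk − k_d) − 1] = 54.9 × (1 + 0.0579 × 4.46) / [4.46 × (0.415 × 3.64 − 0.0579) − 1] = 69.08 / 5.479 = 12.61 mg/L.

S ≈ 12.6 mg/L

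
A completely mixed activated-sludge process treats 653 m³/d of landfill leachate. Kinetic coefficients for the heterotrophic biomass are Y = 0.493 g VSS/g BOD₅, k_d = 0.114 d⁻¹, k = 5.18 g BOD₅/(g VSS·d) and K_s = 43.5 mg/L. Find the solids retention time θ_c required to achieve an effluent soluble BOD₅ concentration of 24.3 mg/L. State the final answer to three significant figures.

Specific growth rate at S = 24.3 mg/L: μ = YkS/(K_s+S) = 0.493·5.18·24.3/(43.5+24.3) = 0.9153 d⁻¹.
θ_c = 1/(μ − k_d) = 1/(0.9153 − 0.114) = 1/0.8013 = 1.248 d.

θ_c ≈ 1.25 d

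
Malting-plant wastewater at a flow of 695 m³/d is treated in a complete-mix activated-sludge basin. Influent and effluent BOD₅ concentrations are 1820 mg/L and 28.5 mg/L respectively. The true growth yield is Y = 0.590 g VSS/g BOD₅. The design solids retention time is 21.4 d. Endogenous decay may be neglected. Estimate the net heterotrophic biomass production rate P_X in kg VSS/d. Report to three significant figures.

No decay correction is needed, so Y_obs = Y = 0.590.
ΔS = 1820 − 28.5 = 1792 mg/L, so the substrate removal rate is 695 × 1792/1000 = 1245 kg BOD₅/d.
Biomass produced: P_X = Y_obs·Q·ΔS = 0.5900 × 1245 ≈ 734.6 kg VSS/d.

P_X ≈ 735 kg VSS/d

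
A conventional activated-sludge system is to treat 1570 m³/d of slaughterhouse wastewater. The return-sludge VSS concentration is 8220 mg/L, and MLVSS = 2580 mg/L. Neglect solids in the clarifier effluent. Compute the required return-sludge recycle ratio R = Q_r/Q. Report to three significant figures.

R ≈ 0.457

Solids balance on the clarifier gives (1+R)X = R·X_r, so R = X/(X_r − X) = 2580 / (8220 − 2580) = 0.4574.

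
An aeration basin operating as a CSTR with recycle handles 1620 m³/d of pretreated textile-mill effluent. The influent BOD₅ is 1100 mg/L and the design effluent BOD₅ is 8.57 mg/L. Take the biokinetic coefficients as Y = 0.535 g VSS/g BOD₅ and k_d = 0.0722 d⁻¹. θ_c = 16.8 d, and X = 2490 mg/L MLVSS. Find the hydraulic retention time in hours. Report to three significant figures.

τ ≈ 42.7 h

Rearranging the biomass balance for a CMAS with decay, V = Y·Q·ΔS·θ_c / [X·(1+k_d θ_c)] = 0.535 × 1620 × (1100 − 8.57) × 16.8 / [2490 × (1 + 0.0722 × 16.8)] = 1.59×10^7 / 5510 = 2884 m³.
τ = V/Q = 2884/1620 = 1.780 d, or 42.73 h.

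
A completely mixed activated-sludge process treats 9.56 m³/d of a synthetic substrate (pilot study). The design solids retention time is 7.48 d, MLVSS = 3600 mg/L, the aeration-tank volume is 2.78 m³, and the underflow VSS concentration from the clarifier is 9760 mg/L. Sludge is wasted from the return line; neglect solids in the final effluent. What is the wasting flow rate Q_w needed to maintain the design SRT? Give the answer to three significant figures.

Q_w ≈ 0.137 m³/d

θ_c = V·X/(Q_w·X_r) when wasting from the recycle, so Q_w = V·X/(θ_c·X_r) = 2.780 × 3600 / (7.48 × 9760) = 0.1371 m³/d.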